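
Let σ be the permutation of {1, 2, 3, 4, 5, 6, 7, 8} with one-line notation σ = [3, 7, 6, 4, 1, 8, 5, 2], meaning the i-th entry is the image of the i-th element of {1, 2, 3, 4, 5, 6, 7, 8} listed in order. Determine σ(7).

5

7 is element number 7 of the domain, and entry number 7 of the one-line form is 5, so σ(7) = 5.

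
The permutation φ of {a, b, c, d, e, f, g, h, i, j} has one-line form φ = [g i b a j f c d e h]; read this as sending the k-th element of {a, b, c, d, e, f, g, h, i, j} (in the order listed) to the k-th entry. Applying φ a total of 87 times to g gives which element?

Tracing g → c → … returns to g after 9 steps, so g lies in a 9-cycle (a, g, c, b, i, e, j, h, d).
Since the cycle has length 9, φ^87 acts on it the same as φ^6 (87 mod 9 = 6).
Stepping 6 places around the cycle: g → c → b → i → e → j → h.

h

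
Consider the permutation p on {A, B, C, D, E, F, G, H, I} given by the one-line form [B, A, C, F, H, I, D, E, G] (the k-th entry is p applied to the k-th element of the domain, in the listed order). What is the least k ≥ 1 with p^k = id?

4

The disjoint-cycle form of p has cycle lengths 4, 2, 2, 1.
Since disjoint cycles commute, ord(p) = lcm(4, 2, 2) = 4.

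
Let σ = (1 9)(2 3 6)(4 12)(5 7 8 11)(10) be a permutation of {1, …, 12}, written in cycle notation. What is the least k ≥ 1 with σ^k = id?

The cycle type of σ is (4, 3, 2, 2, 1).
The order is lcm(4, 3, 2, 2) = 12.

12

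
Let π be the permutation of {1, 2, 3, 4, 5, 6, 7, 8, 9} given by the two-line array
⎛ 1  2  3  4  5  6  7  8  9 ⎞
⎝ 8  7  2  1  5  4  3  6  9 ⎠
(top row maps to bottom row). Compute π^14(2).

Tracing 2 → 7 → … returns to 2 after 3 steps, so 2 lies in a 3-cycle (2, 7, 3).
Powers repeat with period 3 on this cycle, and 14 mod 3 = 2, so π^14(2) = π^2(2).
Stepping 2 places around the cycle: 2 → 7 → 3.

3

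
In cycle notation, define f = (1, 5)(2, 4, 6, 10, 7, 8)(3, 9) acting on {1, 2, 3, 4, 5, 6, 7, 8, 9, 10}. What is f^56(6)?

7

6 lies in the 6-cycle (2, 4, 6, 10, 7, 8).
On a 6-cycle, f^6 is the identity, so f^56 = f^2 there (56 ≡ 2 mod 6).
Stepping 2 places around the cycle: 6 → 10 → 7.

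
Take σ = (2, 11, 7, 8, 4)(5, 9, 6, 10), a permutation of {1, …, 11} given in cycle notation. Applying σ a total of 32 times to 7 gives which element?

4

7 lies in the 5-cycle (2, 11, 7, 8, 4).
Since the cycle has length 5, σ^32 acts on it the same as σ^2 (32 mod 5 = 2).
Stepping 2 places around the cycle: 7 → 8 → 4.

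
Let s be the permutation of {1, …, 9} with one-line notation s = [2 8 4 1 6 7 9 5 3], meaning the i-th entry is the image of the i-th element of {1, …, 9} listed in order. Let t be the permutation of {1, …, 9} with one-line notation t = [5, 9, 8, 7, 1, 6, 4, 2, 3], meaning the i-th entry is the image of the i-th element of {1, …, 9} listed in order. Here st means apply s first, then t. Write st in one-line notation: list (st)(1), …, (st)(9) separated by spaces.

9 2 7 5 6 4 3 1 8

Chase each element through s then t: 1 → 2 → 9; 2 → 8 → 2; 3 → 4 → 7; 4 → 1 → 5; 5 → 6 → 6; 6 → 7 → 4; 7 → 9 → 3; 8 → 5 → 1; 9 → 3 → 8.
Collecting the images, st = [9 2 7 5 6 4 3 1 8].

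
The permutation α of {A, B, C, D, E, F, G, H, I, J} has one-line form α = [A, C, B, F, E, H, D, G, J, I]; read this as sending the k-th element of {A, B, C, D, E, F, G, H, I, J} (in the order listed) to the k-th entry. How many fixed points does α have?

The fixed points (elements with α(x) = x) are {A, E}, so there are 2.

2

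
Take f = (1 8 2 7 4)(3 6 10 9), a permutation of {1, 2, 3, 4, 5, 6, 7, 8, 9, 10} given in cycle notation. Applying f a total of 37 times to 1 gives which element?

1 lies in the 5-cycle (1 8 2 7 4).
Powers repeat with period 5 on this cycle, and 37 mod 5 = 2, so f^37(1) = f^2(1).
Stepping 2 places around the cycle: 1 → 8 → 2.

2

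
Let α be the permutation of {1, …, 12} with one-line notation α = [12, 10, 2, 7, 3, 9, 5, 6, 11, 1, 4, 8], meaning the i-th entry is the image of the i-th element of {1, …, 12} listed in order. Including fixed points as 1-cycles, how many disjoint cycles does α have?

1

The cycle decomposition is (1, 12, 8, 6, 9, 11, 4, 7, 5, 3, 2, 10), which has 1 cycle (counting 1-cycles).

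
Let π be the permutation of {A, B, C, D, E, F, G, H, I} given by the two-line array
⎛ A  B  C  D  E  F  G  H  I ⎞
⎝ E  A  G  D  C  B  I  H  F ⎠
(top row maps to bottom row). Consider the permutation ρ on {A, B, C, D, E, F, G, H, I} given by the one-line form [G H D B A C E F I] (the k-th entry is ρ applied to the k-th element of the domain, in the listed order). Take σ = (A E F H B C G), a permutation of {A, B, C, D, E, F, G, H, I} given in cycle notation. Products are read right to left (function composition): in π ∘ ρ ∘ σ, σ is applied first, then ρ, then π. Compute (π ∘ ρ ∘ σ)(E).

G

Chase E: σ(E) = F; ρ(F) = C; π(C) = G. Hence (π ∘ ρ ∘ σ)(E) = G.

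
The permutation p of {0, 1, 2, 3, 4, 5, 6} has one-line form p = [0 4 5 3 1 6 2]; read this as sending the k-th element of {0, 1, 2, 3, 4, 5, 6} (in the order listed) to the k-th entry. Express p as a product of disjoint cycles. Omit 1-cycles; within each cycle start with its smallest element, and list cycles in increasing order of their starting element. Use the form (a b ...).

Start at 1 and follow images: 1 → 4 → 1, giving the cycle (1 4).
Continuing from each remaining unvisited element yields (1 4)(2 5 6).

(1 4)(2 5 6)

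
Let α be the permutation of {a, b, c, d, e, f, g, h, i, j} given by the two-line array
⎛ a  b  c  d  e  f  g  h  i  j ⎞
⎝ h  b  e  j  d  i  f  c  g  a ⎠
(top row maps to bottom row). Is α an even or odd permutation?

odd

In disjoint-cycle form the cycle lengths are 6, 3, 1.
A cycle is odd iff its length is even; α has 1 even-length cycle, so sgn(α) = (−1)^1 and α is odd.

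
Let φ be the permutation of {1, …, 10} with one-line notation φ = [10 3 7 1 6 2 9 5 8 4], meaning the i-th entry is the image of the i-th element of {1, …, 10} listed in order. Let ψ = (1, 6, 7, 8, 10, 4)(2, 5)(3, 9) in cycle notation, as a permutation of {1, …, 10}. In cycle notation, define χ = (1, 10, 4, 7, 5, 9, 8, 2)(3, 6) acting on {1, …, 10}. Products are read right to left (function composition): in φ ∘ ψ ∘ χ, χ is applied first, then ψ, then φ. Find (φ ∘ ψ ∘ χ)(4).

Chase 4: χ(4) = 7; ψ(7) = 8; φ(8) = 5. Hence (φ ∘ ψ ∘ χ)(4) = 5.

5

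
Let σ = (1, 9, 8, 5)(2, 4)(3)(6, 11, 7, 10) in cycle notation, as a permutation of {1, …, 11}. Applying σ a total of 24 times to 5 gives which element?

5 lies in the 4-cycle (1, 9, 8, 5).
Powers repeat with period 4 on this cycle, and 24 mod 4 = 0, so σ^24(5) = σ^0(5).
So σ^24(5) = 5.

5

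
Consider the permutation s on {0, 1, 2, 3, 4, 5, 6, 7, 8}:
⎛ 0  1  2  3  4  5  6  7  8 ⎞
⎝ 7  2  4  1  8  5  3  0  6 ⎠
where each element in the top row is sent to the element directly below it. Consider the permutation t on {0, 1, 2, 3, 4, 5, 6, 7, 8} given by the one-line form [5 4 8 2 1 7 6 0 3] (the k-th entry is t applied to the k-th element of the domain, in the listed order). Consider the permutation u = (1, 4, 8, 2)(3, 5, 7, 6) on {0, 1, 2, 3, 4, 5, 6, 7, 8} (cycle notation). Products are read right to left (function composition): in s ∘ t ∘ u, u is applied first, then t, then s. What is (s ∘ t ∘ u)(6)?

Chase 6: u(6) = 3; t(3) = 2; s(2) = 4. Hence (s ∘ t ∘ u)(6) = 4.

4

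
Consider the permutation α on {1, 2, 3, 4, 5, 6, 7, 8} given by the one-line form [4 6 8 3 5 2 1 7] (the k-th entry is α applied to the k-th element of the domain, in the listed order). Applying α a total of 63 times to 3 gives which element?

1

Tracing 3 → 8 → … returns to 3 after 5 steps, so 3 lies in a 5-cycle (1 4 3 8 7).
Since the cycle has length 5, α^63 acts on it the same as α^3 (63 mod 5 = 3).
Advancing 3 steps from 3: 3 → 8 → 7 → 1.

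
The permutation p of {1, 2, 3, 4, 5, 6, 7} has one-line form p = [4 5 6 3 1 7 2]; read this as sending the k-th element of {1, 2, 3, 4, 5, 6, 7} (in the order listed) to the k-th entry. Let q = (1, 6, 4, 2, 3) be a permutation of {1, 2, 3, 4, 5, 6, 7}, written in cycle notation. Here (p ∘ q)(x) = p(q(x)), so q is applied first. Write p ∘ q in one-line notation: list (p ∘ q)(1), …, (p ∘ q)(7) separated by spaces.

7 6 4 5 1 3 2

(p ∘ q)(x) = p(q(x)). Computing each image: p(q(1)) = p(6) = 7, p(q(2)) = p(3) = 6, p(q(3)) = p(1) = 4, p(q(4)) = p(2) = 5, p(q(5)) = p(5) = 1, p(q(6)) = p(4) = 3, p(q(7)) = p(7) = 2.
Hence p ∘ q = [7 6 4 5 1 3 2].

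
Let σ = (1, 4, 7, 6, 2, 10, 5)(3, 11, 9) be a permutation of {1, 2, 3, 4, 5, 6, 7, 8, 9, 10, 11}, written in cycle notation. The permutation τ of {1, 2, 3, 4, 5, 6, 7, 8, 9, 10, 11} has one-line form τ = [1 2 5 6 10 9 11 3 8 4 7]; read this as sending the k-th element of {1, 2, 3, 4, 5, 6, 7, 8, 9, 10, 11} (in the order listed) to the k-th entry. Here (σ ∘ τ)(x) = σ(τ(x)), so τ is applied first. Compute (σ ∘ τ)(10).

7

τ(10) = 4, then σ(4) = 7; composing gives (σ ∘ τ)(10) = 7.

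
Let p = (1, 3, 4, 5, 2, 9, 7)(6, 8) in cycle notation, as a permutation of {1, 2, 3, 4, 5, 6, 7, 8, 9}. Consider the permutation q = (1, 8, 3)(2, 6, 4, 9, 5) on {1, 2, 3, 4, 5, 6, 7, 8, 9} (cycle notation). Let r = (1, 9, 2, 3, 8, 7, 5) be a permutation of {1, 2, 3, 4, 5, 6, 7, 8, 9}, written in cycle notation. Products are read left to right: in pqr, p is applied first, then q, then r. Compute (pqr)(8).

(pqr)(8) = r(q(p(8))). p(8) = 6, then q(6) = 4, then r(4) = 4, so the result is 4.

4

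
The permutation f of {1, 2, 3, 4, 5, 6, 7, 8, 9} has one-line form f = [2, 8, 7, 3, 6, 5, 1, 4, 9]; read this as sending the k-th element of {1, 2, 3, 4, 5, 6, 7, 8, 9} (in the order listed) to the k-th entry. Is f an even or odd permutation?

even

In disjoint-cycle form the cycle lengths are 6, 2, 1.
A cycle of length ℓ contributes ℓ−1 transpositions, so f is a product of 5 + 1 = 6 transpositions — even.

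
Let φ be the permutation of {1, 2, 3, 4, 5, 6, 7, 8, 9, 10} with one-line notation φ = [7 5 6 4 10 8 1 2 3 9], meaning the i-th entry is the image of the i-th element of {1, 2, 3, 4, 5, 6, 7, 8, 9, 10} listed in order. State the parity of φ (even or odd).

In disjoint-cycle form the cycle lengths are 7, 2, 1.
A cycle of length ℓ contributes ℓ−1 transpositions, so φ is a product of 6 + 1 = 7 transpositions — odd.

odd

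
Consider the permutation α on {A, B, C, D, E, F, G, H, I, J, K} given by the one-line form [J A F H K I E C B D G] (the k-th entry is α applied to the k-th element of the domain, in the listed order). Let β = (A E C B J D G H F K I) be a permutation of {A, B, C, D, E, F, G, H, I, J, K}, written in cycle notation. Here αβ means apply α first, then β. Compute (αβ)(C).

First apply α: α(C) = F, then β(F) = K. Thus (αβ)(C) = K.

K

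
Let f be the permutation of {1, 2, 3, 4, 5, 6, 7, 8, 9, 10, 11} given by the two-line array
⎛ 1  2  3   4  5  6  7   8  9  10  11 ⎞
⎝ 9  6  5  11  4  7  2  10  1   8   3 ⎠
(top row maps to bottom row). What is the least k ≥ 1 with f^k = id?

Writing f as disjoint cycles, the cycle lengths are 4, 3, 2, 2.
The order is lcm(4, 3, 2, 2) = 12.

12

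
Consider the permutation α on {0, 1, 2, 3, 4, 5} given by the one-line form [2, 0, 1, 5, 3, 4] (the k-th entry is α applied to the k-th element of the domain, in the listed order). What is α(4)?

3

4 is element number 5 of the domain, and entry number 5 of the one-line form is 3, so α(4) = 3.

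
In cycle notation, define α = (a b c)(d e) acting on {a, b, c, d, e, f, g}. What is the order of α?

The cycle type of α is (3, 2, 1, 1).
The order is lcm(3, 2) = 6.

6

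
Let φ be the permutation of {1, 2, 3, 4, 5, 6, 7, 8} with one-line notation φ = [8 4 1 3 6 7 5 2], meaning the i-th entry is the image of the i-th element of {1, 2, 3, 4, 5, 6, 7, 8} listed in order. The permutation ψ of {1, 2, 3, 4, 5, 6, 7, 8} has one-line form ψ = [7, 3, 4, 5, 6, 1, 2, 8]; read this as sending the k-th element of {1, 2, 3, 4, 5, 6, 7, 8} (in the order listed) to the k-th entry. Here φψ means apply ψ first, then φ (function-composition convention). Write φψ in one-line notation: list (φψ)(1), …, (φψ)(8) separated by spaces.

For each element, apply ψ then φ: 1 → 7 → 5; 2 → 3 → 1; 3 → 4 → 3; 4 → 5 → 6; 5 → 6 → 7; 6 → 1 → 8; 7 → 2 → 4; 8 → 8 → 2.
Collecting the images, φψ = [5 1 3 6 7 8 4 2].

5 1 3 6 7 8 4 2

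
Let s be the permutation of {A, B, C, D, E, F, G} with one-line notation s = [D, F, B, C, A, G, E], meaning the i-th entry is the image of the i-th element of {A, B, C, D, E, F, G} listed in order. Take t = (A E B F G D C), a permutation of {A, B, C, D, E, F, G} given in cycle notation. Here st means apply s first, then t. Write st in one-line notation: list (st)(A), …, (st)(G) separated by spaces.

C G F A E D B

For each element, apply s then t: A → D → C; B → F → G; C → B → F; D → C → A; E → A → E; F → G → D; G → E → B.
So st in one-line form is C G F A E D B.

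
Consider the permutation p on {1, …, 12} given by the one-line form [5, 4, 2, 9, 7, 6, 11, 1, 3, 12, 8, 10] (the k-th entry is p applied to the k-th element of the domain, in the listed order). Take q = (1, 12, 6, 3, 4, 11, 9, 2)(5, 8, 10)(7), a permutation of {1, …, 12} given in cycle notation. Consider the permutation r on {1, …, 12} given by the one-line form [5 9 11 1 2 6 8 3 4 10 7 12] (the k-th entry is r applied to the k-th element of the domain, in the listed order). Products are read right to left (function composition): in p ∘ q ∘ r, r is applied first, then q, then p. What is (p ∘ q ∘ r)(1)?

Apply the permutations in order: r(1) = 5, then q(5) = 8, then p(8) = 1. So (p ∘ q ∘ r)(1) = 1.

1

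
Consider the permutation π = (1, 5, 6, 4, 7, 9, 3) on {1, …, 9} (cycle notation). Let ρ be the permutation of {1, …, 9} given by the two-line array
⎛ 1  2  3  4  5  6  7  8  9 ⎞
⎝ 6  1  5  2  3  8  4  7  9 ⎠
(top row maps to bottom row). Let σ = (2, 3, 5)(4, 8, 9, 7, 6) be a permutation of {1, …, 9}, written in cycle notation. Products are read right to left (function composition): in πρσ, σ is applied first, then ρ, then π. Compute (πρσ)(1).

Apply the permutations in order: σ(1) = 1, then ρ(1) = 6, then π(6) = 4. So (πρσ)(1) = 4.

4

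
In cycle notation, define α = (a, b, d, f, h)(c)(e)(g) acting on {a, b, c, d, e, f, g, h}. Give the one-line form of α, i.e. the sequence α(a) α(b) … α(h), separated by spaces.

Reading each image from the cycles: a→b, b→d, c→c, d→f, e→e, f→h, g→g, h→a.
Listing these in domain order gives b d c f e h g a.

b d c f e h g a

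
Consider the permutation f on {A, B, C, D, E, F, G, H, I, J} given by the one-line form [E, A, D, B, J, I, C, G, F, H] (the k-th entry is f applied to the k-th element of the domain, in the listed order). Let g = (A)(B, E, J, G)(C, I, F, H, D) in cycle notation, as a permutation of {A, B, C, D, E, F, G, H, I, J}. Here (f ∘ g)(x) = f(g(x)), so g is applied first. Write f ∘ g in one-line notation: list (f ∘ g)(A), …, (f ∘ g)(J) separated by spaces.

Chase each element through g then f: A → A → E; B → E → J; C → I → F; D → C → D; E → J → H; F → H → G; G → B → A; H → D → B; I → F → I; J → G → C.
Collecting the images, f ∘ g = [E J F D H G A B I C].

E J F D H G A B I C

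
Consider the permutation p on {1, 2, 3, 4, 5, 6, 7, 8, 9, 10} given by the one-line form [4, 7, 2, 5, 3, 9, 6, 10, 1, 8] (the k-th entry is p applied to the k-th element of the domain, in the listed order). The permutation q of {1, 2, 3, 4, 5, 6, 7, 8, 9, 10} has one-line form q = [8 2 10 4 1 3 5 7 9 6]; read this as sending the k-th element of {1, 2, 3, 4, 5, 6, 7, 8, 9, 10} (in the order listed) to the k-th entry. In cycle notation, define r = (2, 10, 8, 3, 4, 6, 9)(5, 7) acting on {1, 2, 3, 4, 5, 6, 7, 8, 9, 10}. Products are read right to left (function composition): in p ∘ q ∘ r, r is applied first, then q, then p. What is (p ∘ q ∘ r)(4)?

2

Apply the permutations in order: r(4) = 6, then q(6) = 3, then p(3) = 2. So (p ∘ q ∘ r)(4) = 2.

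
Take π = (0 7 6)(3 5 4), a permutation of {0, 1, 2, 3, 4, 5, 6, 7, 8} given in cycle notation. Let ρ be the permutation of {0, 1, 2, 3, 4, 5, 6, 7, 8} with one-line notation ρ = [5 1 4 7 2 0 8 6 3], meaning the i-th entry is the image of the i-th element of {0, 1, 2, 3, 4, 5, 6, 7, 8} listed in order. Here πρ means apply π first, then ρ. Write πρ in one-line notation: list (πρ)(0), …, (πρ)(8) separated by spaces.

For each element, apply π then ρ: 0 → 7 → 6; 1 → 1 → 1; 2 → 2 → 4; 3 → 5 → 0; 4 → 3 → 7; 5 → 4 → 2; 6 → 0 → 5; 7 → 6 → 8; 8 → 8 → 3.
Collecting the images, πρ = [6 1 4 0 7 2 5 8 3].

6 1 4 0 7 2 5 8 3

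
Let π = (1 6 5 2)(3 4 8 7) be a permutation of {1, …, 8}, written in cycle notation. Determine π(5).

Within (1 6 5 2), 5 ↦ 2.

2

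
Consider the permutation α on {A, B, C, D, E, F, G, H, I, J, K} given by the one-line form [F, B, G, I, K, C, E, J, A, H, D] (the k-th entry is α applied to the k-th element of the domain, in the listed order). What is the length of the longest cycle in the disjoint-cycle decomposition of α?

8

Decomposing into disjoint cycles gives (A, F, C, G, E, K, D, I)(H, J); the longest has length 8.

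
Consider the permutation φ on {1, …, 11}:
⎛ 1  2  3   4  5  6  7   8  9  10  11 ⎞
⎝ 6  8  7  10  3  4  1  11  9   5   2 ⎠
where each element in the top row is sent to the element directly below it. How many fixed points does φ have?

1

The fixed points (elements with φ(x) = x) are {9}, so there is 1.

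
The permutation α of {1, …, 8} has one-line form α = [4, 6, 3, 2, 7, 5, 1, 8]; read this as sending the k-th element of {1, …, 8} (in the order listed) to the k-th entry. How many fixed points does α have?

The fixed points (elements with α(x) = x) are {3, 8}, so there are 2.

2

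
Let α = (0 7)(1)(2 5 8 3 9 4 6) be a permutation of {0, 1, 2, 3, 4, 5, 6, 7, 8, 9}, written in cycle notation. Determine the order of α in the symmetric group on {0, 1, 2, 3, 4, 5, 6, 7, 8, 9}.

14

The cycle type of α is (7, 2, 1).
The order of α is the least common multiple of its cycle lengths: lcm(7, 2) = 14.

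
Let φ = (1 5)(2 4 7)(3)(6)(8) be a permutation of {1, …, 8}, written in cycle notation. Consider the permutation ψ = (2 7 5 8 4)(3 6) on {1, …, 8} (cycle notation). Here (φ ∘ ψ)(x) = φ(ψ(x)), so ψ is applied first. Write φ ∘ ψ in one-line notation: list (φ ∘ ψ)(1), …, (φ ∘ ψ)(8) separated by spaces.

5 2 6 4 8 3 1 7

For each element, apply ψ then φ: 1 → 1 → 5; 2 → 7 → 2; 3 → 6 → 6; 4 → 2 → 4; 5 → 8 → 8; 6 → 3 → 3; 7 → 5 → 1; 8 → 4 → 7.
Collecting the images, φ ∘ ψ = [5 2 6 4 8 3 1 7].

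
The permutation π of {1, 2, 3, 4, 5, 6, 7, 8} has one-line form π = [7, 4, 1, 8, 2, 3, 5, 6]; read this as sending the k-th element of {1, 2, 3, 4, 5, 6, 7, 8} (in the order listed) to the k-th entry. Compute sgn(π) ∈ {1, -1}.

-1

In disjoint-cycle form the cycle lengths are 8.
A cycle of length ℓ contributes ℓ−1 transpositions, so π is a product of 7 transpositions — odd.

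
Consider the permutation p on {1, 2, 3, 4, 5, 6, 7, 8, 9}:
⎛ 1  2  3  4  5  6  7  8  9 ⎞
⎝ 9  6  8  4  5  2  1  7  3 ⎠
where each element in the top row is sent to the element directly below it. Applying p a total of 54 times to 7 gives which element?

8

Tracing 7 → 1 → … returns to 7 after 5 steps, so 7 lies in a 5-cycle (1 9 3 8 7).
Powers repeat with period 5 on this cycle, and 54 mod 5 = 4, so p^54(7) = p^4(7).
Stepping 4 places around the cycle: 7 → 1 → 9 → 3 → 8.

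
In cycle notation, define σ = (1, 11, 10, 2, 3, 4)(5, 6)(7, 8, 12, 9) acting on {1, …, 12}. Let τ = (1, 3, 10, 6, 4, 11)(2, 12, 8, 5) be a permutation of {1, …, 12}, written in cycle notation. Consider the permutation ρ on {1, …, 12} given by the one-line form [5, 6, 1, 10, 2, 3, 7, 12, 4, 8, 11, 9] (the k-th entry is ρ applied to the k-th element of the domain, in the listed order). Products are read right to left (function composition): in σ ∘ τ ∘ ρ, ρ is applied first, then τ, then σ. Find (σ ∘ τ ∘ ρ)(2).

Chase 2: ρ(2) = 6; τ(6) = 4; σ(4) = 1. Hence (σ ∘ τ ∘ ρ)(2) = 1.

1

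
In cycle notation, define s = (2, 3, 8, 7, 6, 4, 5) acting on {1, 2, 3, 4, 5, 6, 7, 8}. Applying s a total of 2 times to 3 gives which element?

3 lies in the 7-cycle (2, 3, 8, 7, 6, 4, 5).
Advancing 2 steps from 3: 3 → 8 → 7.

7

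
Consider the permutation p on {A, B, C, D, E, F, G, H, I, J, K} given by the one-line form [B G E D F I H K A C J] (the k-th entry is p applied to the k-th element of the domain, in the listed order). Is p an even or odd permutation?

In disjoint-cycle form the cycle lengths are 10, 1.
A cycle is odd iff its length is even; p has 1 even-length cycle, so sgn(p) = (−1)^1 and p is odd.

odd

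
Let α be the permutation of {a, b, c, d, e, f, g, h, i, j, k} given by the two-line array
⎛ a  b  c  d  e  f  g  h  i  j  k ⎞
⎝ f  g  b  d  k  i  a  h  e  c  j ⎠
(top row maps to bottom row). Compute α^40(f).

Tracing f → i → … returns to f after 9 steps, so f lies in a 9-cycle (a f i e k j c b g).
On a 9-cycle, α^9 is the identity, so α^40 = α^4 there (40 ≡ 4 mod 9).
Advancing 4 steps from f: f → i → e → k → j.

j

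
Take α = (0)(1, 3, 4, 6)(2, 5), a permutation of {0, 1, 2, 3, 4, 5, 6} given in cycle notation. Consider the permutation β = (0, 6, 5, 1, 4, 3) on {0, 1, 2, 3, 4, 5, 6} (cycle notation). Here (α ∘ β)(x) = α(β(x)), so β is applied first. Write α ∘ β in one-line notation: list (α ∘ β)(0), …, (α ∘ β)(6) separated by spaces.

1 6 5 0 4 3 2

(α ∘ β)(x) = α(β(x)). Computing each image: α(β(0)) = α(6) = 1, α(β(1)) = α(4) = 6, α(β(2)) = α(2) = 5, α(β(3)) = α(0) = 0, α(β(4)) = α(3) = 4, α(β(5)) = α(1) = 3, α(β(6)) = α(5) = 2.
Hence α ∘ β = [1 6 5 0 4 3 2].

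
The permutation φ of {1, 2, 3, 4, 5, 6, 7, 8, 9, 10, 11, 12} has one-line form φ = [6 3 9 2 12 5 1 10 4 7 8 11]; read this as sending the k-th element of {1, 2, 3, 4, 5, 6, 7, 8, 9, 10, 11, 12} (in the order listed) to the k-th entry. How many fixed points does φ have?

No element satisfies φ(x) = x, so there are 0 fixed points.

0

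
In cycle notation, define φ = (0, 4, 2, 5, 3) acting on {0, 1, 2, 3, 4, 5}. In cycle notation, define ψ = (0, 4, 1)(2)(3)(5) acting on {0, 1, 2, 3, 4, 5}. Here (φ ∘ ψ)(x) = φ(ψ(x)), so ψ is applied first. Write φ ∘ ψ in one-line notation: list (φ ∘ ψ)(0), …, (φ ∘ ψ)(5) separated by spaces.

(φ ∘ ψ)(x) = φ(ψ(x)). Computing each image: φ(ψ(0)) = φ(4) = 2, φ(ψ(1)) = φ(0) = 4, φ(ψ(2)) = φ(2) = 5, φ(ψ(3)) = φ(3) = 0, φ(ψ(4)) = φ(1) = 1, φ(ψ(5)) = φ(5) = 3.
Hence φ ∘ ψ = [2 4 5 0 1 3].

2 4 5 0 1 3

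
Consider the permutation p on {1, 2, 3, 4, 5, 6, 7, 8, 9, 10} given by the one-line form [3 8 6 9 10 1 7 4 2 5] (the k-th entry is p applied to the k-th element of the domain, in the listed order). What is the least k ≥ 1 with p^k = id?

Decomposing into disjoint cycles gives cycle lengths 4, 3, 2, 1.
The order is lcm(4, 3, 2) = 12.

12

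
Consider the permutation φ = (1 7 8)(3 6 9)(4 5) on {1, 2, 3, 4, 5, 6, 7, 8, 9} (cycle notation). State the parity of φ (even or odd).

odd

The cycle lengths are 3, 3, 2, 1.
A cycle is odd iff its length is even; φ has 1 even-length cycle, so sgn(φ) = (−1)^1 and φ is odd.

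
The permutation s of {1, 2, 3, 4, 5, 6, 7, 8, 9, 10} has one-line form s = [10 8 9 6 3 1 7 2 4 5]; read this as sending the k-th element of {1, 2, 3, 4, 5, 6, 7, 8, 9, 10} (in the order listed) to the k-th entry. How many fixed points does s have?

1

The fixed points (elements with s(x) = x) are {7}, so there is 1.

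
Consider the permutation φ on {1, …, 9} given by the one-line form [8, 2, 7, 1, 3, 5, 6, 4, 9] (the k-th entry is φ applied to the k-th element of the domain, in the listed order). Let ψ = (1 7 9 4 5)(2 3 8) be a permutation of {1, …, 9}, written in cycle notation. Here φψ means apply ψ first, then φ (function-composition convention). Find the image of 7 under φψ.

First apply ψ: ψ(7) = 9, then φ(9) = 9. Thus (φψ)(7) = 9.

9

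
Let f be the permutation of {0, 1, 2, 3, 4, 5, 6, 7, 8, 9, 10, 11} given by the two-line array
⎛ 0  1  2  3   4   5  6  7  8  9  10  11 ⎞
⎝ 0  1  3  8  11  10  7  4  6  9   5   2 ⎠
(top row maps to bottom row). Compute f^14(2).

2

Tracing 2 → 3 → … returns to 2 after 7 steps, so 2 lies in a 7-cycle (2, 3, 8, 6, 7, 4, 11).
On a 7-cycle, f^7 is the identity, so f^14 = f^0 there (14 ≡ 0 mod 7).
So f^14(2) = 2.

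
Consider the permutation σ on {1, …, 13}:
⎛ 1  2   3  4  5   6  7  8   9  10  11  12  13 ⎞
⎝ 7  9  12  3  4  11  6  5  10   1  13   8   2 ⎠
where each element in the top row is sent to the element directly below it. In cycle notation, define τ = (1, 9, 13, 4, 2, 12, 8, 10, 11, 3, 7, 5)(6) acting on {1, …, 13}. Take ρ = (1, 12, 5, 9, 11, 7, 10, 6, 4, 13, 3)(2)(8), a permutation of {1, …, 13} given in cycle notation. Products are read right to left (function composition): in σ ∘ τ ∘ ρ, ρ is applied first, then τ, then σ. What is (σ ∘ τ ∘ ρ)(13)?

(σ ∘ τ ∘ ρ)(13) = σ(τ(ρ(13))). ρ(13) = 3, then τ(3) = 7, then σ(7) = 6, so the result is 6.

6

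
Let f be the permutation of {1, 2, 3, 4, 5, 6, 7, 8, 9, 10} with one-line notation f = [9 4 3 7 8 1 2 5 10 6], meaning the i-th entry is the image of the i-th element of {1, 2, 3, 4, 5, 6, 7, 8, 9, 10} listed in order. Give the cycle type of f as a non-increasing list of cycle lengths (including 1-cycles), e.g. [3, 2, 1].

The disjoint cycles are (1, 9, 10, 6)(2, 4, 7)(3)(5, 8), with lengths 4, 3, 2, 1 in non-increasing order.

[4, 3, 2, 1]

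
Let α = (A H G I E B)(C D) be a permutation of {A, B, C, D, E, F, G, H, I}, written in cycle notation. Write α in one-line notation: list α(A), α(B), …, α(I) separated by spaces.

Reading each image from the cycles: A↦H, B↦A, C↦D, D↦C, E↦B, F↦F, G↦I, H↦G, I↦E.
Listing these in domain order gives H A D C B F I G E.

H A D C B F I G E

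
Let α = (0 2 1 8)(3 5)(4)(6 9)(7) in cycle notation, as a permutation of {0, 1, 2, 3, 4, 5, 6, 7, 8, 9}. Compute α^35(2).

0

2 lies in the 4-cycle (0 2 1 8).
Since the cycle has length 4, α^35 acts on it the same as α^3 (35 mod 4 = 3).
Stepping 3 places around the cycle: 2 → 1 → 8 → 0.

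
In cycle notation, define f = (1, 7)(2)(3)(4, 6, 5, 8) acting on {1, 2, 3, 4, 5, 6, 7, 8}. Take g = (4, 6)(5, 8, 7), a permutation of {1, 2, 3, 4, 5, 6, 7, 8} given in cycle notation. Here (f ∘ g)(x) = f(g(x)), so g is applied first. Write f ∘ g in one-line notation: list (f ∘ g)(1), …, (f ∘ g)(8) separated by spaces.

(f ∘ g)(x) = f(g(x)). Computing each image: f(g(1)) = f(1) = 7, f(g(2)) = f(2) = 2, f(g(3)) = f(3) = 3, f(g(4)) = f(6) = 5, f(g(5)) = f(8) = 4, f(g(6)) = f(4) = 6, f(g(7)) = f(5) = 8, f(g(8)) = f(7) = 1.
Hence f ∘ g = [7 2 3 5 4 6 8 1].

7 2 3 5 4 6 8 1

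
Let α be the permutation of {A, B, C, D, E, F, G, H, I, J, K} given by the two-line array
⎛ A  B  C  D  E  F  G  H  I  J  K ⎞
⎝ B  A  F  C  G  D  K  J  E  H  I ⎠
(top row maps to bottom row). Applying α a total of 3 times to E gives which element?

Tracing E → G → … returns to E after 4 steps, so E lies in a 4-cycle (E, G, K, I).
Advancing 3 steps from E: E → G → K → I.

I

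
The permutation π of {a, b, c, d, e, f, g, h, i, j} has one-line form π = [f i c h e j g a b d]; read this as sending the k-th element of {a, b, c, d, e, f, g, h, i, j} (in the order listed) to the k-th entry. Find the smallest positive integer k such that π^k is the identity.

10

Writing π as disjoint cycles, the cycle lengths are 5, 2, 1, 1, 1.
Since disjoint cycles commute, ord(π) = lcm(5, 2) = 10.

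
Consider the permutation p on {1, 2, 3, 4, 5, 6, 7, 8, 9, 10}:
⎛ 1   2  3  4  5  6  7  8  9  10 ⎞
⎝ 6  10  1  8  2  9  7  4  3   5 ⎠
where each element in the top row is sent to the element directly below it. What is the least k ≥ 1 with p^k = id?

12

Decomposing into disjoint cycles gives cycle lengths 4, 3, 2, 1.
The order is lcm(4, 3, 2) = 12.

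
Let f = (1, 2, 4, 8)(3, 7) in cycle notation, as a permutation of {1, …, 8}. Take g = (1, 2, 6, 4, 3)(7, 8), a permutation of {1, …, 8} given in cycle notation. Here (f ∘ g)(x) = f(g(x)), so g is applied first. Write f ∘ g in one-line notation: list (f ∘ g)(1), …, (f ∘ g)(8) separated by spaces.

(f ∘ g)(x) = f(g(x)). Computing each image: f(g(1)) = f(2) = 4, f(g(2)) = f(6) = 6, f(g(3)) = f(1) = 2, f(g(4)) = f(3) = 7, f(g(5)) = f(5) = 5, f(g(6)) = f(4) = 8, f(g(7)) = f(8) = 1, f(g(8)) = f(7) = 3.
Hence f ∘ g = [4 6 2 7 5 8 1 3].

4 6 2 7 5 8 1 3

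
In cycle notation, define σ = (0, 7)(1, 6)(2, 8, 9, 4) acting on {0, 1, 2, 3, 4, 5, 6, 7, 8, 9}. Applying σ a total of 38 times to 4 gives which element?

8

4 lies in the 4-cycle (2, 8, 9, 4).
Since the cycle has length 4, σ^38 acts on it the same as σ^2 (38 mod 4 = 2).
Stepping 2 places around the cycle: 4 → 2 → 8.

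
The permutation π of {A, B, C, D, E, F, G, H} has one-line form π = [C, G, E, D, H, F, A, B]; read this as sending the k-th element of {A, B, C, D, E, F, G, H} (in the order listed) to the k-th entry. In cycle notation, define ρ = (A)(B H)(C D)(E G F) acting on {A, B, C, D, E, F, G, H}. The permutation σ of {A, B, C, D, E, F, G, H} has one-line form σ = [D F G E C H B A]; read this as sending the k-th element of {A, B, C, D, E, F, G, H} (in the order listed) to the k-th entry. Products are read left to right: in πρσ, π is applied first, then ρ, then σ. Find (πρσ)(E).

Chase E: π(E) = H; ρ(H) = B; σ(B) = F. Hence (πρσ)(E) = F.

F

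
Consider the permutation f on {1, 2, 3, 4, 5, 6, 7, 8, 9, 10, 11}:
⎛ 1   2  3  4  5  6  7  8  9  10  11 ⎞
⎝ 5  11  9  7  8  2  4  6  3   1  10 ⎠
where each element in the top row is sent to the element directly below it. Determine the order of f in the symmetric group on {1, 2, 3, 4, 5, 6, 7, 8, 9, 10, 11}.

14

Decomposing into disjoint cycles gives cycle lengths 7, 2, 2.
The order of f is the least common multiple of its cycle lengths: lcm(7, 2, 2) = 14.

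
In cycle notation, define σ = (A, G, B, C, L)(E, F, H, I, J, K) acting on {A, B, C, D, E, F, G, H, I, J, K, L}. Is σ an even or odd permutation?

odd

The cycle lengths are 6, 5, 1.
A cycle is odd iff its length is even; σ has 1 even-length cycle, so sgn(σ) = (−1)^1 and σ is odd.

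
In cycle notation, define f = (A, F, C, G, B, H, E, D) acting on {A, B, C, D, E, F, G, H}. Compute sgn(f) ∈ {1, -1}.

-1

The cycle lengths are 8.
A cycle of length ℓ contributes ℓ−1 transpositions, so f is a product of 7 transpositions — odd.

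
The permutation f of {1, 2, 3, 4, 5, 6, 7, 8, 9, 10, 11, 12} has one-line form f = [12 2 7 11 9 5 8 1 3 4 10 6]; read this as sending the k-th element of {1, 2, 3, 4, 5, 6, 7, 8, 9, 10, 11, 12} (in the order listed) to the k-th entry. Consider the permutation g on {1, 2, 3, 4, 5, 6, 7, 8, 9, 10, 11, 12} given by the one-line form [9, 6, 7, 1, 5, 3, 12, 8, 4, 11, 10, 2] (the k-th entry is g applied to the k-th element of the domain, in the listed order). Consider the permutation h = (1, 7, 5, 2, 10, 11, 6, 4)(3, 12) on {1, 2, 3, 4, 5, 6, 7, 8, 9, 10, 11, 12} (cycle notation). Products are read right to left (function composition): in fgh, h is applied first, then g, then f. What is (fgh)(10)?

Chase 10: h(10) = 11; g(11) = 10; f(10) = 4. Hence (fgh)(10) = 4.

4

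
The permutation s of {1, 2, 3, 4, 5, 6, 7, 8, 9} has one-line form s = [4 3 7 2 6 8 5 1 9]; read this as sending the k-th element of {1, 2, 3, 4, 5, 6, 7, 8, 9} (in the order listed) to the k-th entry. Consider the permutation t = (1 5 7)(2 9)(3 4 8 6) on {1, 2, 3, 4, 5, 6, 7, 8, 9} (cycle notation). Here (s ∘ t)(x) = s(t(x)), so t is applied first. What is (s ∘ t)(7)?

(s ∘ t)(7) = s(t(7)). t(7) = 1, then s(1) = 4. So (s ∘ t)(7) = 4.

4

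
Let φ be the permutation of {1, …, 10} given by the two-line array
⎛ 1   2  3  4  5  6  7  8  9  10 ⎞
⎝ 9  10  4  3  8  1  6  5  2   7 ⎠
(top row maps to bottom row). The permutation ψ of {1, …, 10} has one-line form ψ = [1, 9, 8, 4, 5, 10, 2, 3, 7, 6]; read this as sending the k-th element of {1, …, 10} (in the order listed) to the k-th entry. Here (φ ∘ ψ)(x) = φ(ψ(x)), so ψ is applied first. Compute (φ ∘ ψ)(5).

8

ψ(5) = 5, then φ(5) = 8; composing gives (φ ∘ ψ)(5) = 8.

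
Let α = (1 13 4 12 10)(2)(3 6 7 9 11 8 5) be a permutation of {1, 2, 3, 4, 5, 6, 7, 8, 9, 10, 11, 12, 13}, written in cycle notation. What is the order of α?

The disjoint cycles have lengths 7, 5, 1.
The order of α is the least common multiple of its cycle lengths: lcm(7, 5) = 35.

35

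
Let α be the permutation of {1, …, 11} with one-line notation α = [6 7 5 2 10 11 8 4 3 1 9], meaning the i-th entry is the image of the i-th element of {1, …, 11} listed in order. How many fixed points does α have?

0

No element satisfies α(x) = x, so there are 0 fixed points.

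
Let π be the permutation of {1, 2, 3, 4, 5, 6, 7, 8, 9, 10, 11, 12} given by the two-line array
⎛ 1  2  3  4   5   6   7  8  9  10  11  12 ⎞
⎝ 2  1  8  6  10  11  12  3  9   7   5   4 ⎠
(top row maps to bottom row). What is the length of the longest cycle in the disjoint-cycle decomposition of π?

Decomposing into disjoint cycles gives (1 2)(3 8)(4 6 11 5 10 7 12); the longest has length 7.

7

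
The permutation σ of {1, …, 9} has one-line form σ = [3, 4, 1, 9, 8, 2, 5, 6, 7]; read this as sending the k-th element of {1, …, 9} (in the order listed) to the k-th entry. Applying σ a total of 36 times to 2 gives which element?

4

Tracing 2 → 4 → … returns to 2 after 7 steps, so 2 lies in a 7-cycle (2, 4, 9, 7, 5, 8, 6).
On a 7-cycle, σ^7 is the identity, so σ^36 = σ^1 there (36 ≡ 1 mod 7).
Advancing 1 step from 2: 2 → 4.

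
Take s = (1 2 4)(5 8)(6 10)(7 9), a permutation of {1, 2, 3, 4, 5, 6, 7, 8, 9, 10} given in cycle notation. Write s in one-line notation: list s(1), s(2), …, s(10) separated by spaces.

2 4 3 1 8 10 9 5 7 6

Image by image: 1↦2, 2↦4, 3↦3, 4↦1, 5↦8, 6↦10, 7↦9, 8↦5, 9↦7, 10↦6.
So the one-line form is 2 4 3 1 8 10 9 5 7 6.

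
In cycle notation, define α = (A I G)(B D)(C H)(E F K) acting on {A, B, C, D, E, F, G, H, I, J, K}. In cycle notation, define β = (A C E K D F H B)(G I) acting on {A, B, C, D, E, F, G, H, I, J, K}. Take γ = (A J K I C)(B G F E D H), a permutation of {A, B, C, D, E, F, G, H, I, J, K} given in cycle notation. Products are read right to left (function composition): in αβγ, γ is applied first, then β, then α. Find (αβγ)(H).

I

Chase H: γ(H) = B; β(B) = A; α(A) = I. Hence (αβγ)(H) = I.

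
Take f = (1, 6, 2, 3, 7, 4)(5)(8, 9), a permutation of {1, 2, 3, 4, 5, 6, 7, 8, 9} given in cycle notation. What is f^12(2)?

2

2 lies in the 6-cycle (1, 6, 2, 3, 7, 4).
Powers repeat with period 6 on this cycle, and 12 mod 6 = 0, so f^12(2) = f^0(2).
So f^12(2) = 2.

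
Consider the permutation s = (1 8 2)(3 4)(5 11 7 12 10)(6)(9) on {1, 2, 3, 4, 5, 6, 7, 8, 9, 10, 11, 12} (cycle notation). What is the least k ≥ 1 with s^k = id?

The cycle type of s is (5, 3, 2, 1, 1).
The order is lcm(5, 3, 2) = 30.

30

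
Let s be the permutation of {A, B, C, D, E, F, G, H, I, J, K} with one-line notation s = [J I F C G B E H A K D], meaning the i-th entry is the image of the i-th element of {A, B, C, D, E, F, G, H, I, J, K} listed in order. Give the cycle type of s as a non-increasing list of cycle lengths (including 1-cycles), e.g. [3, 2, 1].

[8, 2, 1]

The disjoint cycles are (A J K D C F B I)(E G)(H), with lengths 8, 2, 1 in non-increasing order.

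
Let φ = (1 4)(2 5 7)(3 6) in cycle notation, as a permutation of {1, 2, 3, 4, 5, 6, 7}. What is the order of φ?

6

The cycle type of φ is (3, 2, 2).
The order of φ is the least common multiple of its cycle lengths: lcm(3, 2, 2) = 6.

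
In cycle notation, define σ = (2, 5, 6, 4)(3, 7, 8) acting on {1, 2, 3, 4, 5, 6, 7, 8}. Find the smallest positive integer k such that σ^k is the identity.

The cycle type of σ is (4, 3, 1).
The order of σ is the least common multiple of its cycle lengths: lcm(4, 3) = 12.

12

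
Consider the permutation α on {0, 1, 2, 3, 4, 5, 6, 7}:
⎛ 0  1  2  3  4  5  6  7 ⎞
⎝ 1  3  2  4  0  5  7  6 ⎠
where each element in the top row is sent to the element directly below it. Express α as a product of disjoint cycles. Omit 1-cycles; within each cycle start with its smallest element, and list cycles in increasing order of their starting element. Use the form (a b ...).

Iterating α from 0 gives 0 → 1 → 3 → 4 → 0; that is the 4-cycle (0 1 3 4).
Repeating from the next unused element and collecting all non-trivial cycles gives (0 1 3 4)(6 7).

(0 1 3 4)(6 7)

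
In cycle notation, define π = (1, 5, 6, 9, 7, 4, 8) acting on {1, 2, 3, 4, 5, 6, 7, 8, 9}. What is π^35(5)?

5

5 lies in the 7-cycle (1, 5, 6, 9, 7, 4, 8).
Since the cycle has length 7, π^35 acts on it the same as π^0 (35 mod 7 = 0).
So π^35(5) = 5.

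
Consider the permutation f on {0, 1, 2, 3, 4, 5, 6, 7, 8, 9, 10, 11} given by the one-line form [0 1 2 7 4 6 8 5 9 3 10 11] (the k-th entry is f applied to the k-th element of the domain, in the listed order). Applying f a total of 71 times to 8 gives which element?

Tracing 8 → 9 → … returns to 8 after 6 steps, so 8 lies in a 6-cycle (3 7 5 6 8 9).
Since the cycle has length 6, f^71 acts on it the same as f^5 (71 mod 6 = 5).
Stepping 5 places around the cycle: 8 → 9 → 3 → 7 → 5 → 6.

6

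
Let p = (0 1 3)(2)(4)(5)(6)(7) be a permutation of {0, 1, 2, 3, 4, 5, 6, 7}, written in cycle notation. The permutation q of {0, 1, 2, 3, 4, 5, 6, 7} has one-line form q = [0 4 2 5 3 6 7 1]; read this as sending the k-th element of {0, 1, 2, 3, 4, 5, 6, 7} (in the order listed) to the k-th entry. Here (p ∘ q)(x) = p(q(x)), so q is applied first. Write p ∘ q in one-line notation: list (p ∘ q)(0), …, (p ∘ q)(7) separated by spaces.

1 4 2 5 0 6 7 3

For each element, apply q then p: 0 → 0 → 1; 1 → 4 → 4; 2 → 2 → 2; 3 → 5 → 5; 4 → 3 → 0; 5 → 6 → 6; 6 → 7 → 7; 7 → 1 → 3.
Collecting the images, p ∘ q = [1 4 2 5 0 6 7 3].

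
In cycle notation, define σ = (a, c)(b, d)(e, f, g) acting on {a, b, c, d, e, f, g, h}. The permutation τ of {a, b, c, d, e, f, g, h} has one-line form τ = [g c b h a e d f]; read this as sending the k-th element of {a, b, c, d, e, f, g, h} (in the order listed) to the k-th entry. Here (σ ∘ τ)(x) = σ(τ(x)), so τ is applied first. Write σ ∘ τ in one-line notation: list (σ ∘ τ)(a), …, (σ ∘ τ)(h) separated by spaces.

e a d h c f b g

Chase each element through τ then σ: a → g → e; b → c → a; c → b → d; d → h → h; e → a → c; f → e → f; g → d → b; h → f → g.
So σ ∘ τ in one-line form is e a d h c f b g.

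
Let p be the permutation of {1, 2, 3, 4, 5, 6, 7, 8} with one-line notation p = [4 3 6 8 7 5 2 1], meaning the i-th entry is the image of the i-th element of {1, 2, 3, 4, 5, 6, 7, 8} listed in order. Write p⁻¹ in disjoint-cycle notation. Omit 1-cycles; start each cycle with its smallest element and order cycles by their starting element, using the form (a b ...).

The cycle decomposition of p is (1 4 8)(2 3 6 5 7).
Reversing each cycle (and rotating so the smallest element leads) gives p⁻¹ = (1 8 4)(2 7 5 6 3).

(1 8 4)(2 7 5 6 3)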